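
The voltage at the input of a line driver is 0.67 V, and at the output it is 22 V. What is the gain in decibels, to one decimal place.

30.3 dB

Voltage is an amplitude quantity, so gain = 20·log₁₀(V_out/V_in).
20·log₁₀(22/0.67) = 20·log₁₀(32.84) = 30.3 dB.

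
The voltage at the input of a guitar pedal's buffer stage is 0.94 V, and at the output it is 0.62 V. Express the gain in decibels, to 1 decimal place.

-3.6 dB

Voltage is an amplitude quantity, so gain = 20·log₁₀(V_out/V_in).
20·log₁₀(0.62/0.94) = 20·log₁₀(0.6596) = -3.6 dB.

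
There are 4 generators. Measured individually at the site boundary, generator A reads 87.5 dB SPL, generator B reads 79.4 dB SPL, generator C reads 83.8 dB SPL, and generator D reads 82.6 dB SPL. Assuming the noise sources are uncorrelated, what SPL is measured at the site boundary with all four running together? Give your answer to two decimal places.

90.30 dB SPL

Add the sources as powers (linear), then convert back to dB:
L_total = 10·log₁₀(10^(87.5/10) + 10^(79.4/10) + 10^(83.8/10) + 10^(82.6/10)) = 10·log₁₀(1071000000) = 90.30 dB SPL.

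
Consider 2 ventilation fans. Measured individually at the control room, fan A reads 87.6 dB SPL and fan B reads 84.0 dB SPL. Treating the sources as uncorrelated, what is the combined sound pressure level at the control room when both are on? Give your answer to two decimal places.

Incoherent sources sum as intensities:
L_total = 10·log₁₀(10^(87.6/10) + 10^(84.0/10)) = 10·log₁₀(826600000) = 89.17 dB SPL.

89.17 dB SPL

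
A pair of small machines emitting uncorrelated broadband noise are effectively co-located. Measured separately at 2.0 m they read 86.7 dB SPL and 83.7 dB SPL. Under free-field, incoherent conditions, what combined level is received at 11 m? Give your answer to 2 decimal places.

73.66 dB SPL

Combined at 2.0 m: 10·log₁₀(10^(86.7/10)+10^(83.7/10)) = 88.464 dB SPL.
Then apply −20·log₁₀(11/2.0) = -14.807 dB → 73.66 dB SPL.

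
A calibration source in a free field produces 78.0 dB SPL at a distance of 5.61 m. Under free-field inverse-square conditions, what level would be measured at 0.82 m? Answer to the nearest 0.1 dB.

Inverse-square spreading gives ΔL = −20·log₁₀(d₂/d₁).
ΔL = −20·log₁₀(0.82/5.61) = 16.70 dB, so L₂ = 78.0 + (16.70) = 94.7 dB SPL.

94.7 dB SPL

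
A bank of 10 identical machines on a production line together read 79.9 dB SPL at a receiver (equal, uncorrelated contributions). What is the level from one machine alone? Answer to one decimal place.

69.9 dB SPL

10 equal incoherent sources add 10·log₁₀(10) = 10.00 dB over one source.
L_one = 79.9 − 10.00 = 69.9 dB SPL.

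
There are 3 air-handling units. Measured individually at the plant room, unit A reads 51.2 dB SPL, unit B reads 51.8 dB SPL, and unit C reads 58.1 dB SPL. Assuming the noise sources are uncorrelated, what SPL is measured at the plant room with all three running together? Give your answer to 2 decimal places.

59.68 dB SPL

Uncorrelated sources add in intensity (power), not in dB.
L_total = 10·log₁₀(10^(51.2/10) + 10^(51.8/10) + 10^(58.1/10)) = 10·log₁₀(928800) = 59.68 dB SPL.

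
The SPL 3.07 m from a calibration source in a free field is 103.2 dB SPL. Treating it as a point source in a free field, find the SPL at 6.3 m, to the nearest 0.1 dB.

97.0 dB SPL

For a point source in a free field, ΔL = −20·log₁₀(d₂/d₁).
ΔL = −20·log₁₀(6.3/3.07) = -6.24 dB, so L₂ = 103.2 + (-6.24) = 97.0 dB SPL.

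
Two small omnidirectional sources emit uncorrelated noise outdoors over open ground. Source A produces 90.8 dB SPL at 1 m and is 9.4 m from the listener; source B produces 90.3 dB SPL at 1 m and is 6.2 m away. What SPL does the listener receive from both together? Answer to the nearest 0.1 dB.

76.2 dB SPL

At the listener: L_A = 90.8 − 20·log₁₀(9.4) = 71.34 dB; L_B = 90.3 − 20·log₁₀(6.2) = 74.45 dB.
Combined: 10·log₁₀(10^(71.34/10)+10^(74.45/10)) = 76.2 dB SPL.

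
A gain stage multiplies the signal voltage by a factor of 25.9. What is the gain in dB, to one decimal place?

Voltage is an amplitude quantity, so gain = 20·log₁₀(V_out/V_in).
20·log₁₀(25.9) = 28.3 dB.

28.3 dB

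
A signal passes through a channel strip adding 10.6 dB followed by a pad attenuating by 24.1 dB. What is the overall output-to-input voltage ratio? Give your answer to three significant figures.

Net gain = 10.6 + (−24.1) = -13.5 dB.
Voltage ratio = 10^(-13.5/20) = 0.211.

0.211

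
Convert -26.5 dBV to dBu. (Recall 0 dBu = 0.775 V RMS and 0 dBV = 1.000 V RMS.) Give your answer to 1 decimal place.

-24.3 dBu

The offset between the scales is 20·log₁₀(0.775/1.000) = −2.214 dB.
So dBu = -26.5 + 2.214 = -24.3 dBu.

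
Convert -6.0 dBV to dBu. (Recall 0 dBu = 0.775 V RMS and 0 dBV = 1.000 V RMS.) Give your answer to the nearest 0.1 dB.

The offset between the scales is 20·log₁₀(0.775/1.000) = −2.214 dB.
So dBu = -6.0 + 2.214 = -3.8 dBu.

-3.8 dBu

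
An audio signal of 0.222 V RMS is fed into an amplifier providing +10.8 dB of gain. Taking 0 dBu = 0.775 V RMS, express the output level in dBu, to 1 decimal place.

Input level: 20·log₁₀(0.222/0.775) = -10.86 dBu.
Output: -10.86 + 10.8 = -0.1 dBu.

-0.1 dBu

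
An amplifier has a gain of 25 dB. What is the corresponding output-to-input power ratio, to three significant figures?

316

Power ratio = 10^(dB/10).
10^(25/10) = 10^(2.500) = 316.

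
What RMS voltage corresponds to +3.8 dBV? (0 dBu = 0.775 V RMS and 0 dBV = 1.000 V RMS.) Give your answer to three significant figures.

V = 1.000 V × 10^(+3.8/20).
= 1.000 × 1.549 = 1.55 V.

1.55 V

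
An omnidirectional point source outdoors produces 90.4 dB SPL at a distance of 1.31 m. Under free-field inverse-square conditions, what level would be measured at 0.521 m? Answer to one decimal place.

Inverse-square spreading gives ΔL = −20·log₁₀(d₂/d₁).
ΔL = −20·log₁₀(0.521/1.31) = 8.01 dB, so L₂ = 90.4 + (8.01) = 98.4 dB SPL.

98.4 dB SPL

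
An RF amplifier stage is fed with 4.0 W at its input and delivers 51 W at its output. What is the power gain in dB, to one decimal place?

11.1 dB

For a power ratio, dB = 10·log₁₀(P₂/P₁).
10·log₁₀(51/4.0) = 10·log₁₀(12.75) = 11.1 dB.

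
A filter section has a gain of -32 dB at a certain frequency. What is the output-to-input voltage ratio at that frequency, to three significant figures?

0.0251

Voltage ratio = 10^(dB/20).
10^(-32/20) = 10^(-1.600) = 0.0251.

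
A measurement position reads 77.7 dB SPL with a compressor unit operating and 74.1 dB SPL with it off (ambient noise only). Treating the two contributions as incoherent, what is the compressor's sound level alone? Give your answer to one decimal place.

Background correction is a power subtraction:
L_src = 10·log₁₀(10^(77.7/10) − 10^(74.1/10)) = 10·log₁₀(33180000) = 75.2 dB SPL.

75.2 dB SPL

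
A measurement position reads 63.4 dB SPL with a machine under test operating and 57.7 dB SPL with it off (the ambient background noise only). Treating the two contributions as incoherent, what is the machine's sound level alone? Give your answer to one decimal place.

Remove the background by subtracting linear intensities:
L_src = 10·log₁₀(10^(63.4/10) − 10^(57.7/10)) = 10·log₁₀(1599000) = 62.0 dB SPL.

62.0 dB SPL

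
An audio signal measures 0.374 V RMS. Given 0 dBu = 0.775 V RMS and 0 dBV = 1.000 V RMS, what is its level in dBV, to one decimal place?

-8.5 dBV

dBV = 20·log₁₀(V / 1.000 V).
20·log₁₀(0.374/1.000) = -8.5 dBV.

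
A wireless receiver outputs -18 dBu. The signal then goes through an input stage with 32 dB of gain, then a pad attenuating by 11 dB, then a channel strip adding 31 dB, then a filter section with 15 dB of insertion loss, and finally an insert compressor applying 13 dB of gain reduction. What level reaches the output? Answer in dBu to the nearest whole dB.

+6 dBu

Cascaded gains and losses add directly in dB.
-18 + 32 − 11 + 31 − 15 − 13 = +6 dBu.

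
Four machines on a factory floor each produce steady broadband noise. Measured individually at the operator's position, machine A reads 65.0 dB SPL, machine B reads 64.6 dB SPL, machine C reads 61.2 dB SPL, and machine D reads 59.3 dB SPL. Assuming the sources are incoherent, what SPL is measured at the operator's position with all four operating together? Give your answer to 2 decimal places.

Uncorrelated sources add in intensity (power), not in dB.
L_total = 10·log₁₀(10^(65.0/10) + 10^(64.6/10) + 10^(61.2/10) + 10^(59.3/10)) = 10·log₁₀(8216000) = 69.15 dB SPL.

69.15 dB SPL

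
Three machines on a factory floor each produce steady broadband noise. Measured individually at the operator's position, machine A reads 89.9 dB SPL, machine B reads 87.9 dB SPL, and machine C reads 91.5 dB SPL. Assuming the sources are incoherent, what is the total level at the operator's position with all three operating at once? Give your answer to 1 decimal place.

94.8 dB SPL

Uncorrelated sources add in intensity (power), not in dB.
L_total = 10·log₁₀(10^(89.9/10) + 10^(87.9/10) + 10^(91.5/10)) = 10·log₁₀(3006000000) = 94.8 dB SPL.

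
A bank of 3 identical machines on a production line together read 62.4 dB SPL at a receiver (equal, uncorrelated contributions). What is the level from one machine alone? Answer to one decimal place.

57.6 dB SPL

3 equal incoherent sources add 10·log₁₀(3) = 4.77 dB over one source.
L_one = 62.4 − 4.77 = 57.6 dB SPL.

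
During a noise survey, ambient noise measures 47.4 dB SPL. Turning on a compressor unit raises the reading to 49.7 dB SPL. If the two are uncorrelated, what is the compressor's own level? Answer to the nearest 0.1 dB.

Background correction is a power subtraction:
L_src = 10·log₁₀(10^(49.7/10) − 10^(47.4/10)) = 10·log₁₀(38370) = 45.8 dB SPL.

45.8 dB SPL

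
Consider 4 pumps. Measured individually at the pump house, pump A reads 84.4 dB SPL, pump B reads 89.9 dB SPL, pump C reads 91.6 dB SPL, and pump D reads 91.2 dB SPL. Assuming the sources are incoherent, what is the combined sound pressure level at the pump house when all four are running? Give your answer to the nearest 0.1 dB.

96.0 dB SPL

Add the sources as powers (linear), then convert back to dB:
L_total = 10·log₁₀(10^(84.4/10) + 10^(89.9/10) + 10^(91.6/10) + 10^(91.2/10)) = 10·log₁₀(4016000000) = 96.0 dB SPL.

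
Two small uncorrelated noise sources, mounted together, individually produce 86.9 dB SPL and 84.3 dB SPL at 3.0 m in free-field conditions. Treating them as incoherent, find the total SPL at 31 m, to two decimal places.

Combined at 3.0 m: 10·log₁₀(10^(86.9/10)+10^(84.3/10)) = 88.802 dB SPL.
Then apply −20·log₁₀(31/3.0) = -20.285 dB → 68.52 dB SPL.

68.52 dB SPL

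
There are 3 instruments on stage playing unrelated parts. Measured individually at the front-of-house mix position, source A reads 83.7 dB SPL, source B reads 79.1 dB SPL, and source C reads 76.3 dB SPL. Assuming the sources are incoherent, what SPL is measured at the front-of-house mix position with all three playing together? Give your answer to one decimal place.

Incoherent sources sum as intensities:
L_total = 10·log₁₀(10^(83.7/10) + 10^(79.1/10) + 10^(76.3/10)) = 10·log₁₀(358400000) = 85.5 dB SPL.

85.5 dB SPL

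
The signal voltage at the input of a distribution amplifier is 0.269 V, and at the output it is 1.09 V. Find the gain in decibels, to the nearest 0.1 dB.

12.2 dB

Voltage is an amplitude quantity, so gain = 20·log₁₀(V_out/V_in).
20·log₁₀(1.09/0.269) = 20·log₁₀(4.052) = 12.2 dB.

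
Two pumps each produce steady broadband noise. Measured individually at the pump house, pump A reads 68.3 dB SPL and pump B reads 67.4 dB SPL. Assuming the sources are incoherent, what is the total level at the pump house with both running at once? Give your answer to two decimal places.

Uncorrelated sources add in intensity (power), not in dB.
L_total = 10·log₁₀(10^(68.3/10) + 10^(67.4/10)) = 10·log₁₀(12260000) = 70.88 dB SPL.

70.88 dB SPL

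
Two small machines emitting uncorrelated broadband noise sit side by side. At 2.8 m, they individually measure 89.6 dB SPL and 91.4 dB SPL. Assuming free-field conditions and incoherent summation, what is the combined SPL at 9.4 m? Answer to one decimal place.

Combined at 2.8 m: 10·log₁₀(10^(89.6/10)+10^(91.4/10)) = 93.60 dB SPL.
Then apply −20·log₁₀(9.4/2.8) = -10.52 dB → 83.1 dB SPL.

83.1 dB SPL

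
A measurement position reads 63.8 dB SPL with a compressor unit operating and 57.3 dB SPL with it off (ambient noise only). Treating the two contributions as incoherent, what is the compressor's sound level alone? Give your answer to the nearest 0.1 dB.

Remove the background by subtracting linear intensities:
L_src = 10·log₁₀(10^(63.8/10) − 10^(57.3/10)) = 10·log₁₀(1862000) = 62.7 dB SPL.

62.7 dB SPL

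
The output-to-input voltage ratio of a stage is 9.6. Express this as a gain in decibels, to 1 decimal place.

For a voltage ratio, dB = 20·log₁₀(V₂/V₁).
20·log₁₀(9.6) = 19.6 dB.

19.6 dB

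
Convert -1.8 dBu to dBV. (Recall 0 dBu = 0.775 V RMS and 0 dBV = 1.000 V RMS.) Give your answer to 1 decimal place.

The offset between the scales is 20·log₁₀(0.775/1.000) = −2.214 dB.
So dBV = -1.8 − 2.214 = -4.0 dBV.

-4.0 dBV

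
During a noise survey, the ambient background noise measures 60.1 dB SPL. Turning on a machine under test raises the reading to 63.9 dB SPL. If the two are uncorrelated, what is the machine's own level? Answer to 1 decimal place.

Remove the background by subtracting linear intensities:
L_src = 10·log₁₀(10^(63.9/10) − 10^(60.1/10)) = 10·log₁₀(1431000) = 61.6 dB SPL.

61.6 dB SPL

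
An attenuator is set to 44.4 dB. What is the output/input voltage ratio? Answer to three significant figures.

0.00603

Voltage ratio = 10^(dB/20).
10^(-44.4/20) = 10^(-2.220) = 0.00603.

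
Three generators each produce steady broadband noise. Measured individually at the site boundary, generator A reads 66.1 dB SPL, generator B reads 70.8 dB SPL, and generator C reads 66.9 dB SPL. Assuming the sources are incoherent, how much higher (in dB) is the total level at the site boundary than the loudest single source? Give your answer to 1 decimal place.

Uncorrelated sources add in intensity (power), not in dB.
L_total = 10·log₁₀(10^(66.1/10) + 10^(70.8/10) + 10^(66.9/10)) = 73.22 dB SPL.
Excess over the loudest (70.8 dB): 73.22 − 70.8 = 2.4 dB.

2.4 dB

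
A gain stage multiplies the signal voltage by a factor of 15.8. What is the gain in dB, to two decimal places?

23.97 dB

Voltage ratio → dB uses the 20·log₁₀ form:
20·log₁₀(15.8) = 23.97 dB.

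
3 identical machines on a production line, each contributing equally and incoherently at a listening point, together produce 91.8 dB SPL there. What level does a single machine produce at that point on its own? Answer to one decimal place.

87.0 dB SPL

3 equal incoherent sources add 10·log₁₀(3) = 4.77 dB over one source.
L_one = 91.8 − 4.77 = 87.0 dB SPL.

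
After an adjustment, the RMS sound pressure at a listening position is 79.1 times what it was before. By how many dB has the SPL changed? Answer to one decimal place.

38.0 dB

SPL change from a pressure ratio uses the 20·log₁₀ form:
20·log₁₀(79.1) = 38.0 dB.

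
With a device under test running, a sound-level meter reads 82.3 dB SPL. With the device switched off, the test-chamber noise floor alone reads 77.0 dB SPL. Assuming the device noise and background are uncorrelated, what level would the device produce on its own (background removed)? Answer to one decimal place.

Subtract intensities: L_src = 10·log₁₀(10^(L_total/10) − 10^(L_bg/10)).
L_src = 10·log₁₀(10^(82.3/10) − 10^(77.0/10)) = 10·log₁₀(119700000) = 80.8 dB SPL.

80.8 dB SPL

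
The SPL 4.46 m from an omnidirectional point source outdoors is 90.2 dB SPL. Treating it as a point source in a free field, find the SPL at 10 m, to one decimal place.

Free-field point source: level drops by 20·log₁₀ of the distance ratio.
ΔL = −20·log₁₀(10/4.46) = -7.01 dB, so L₂ = 90.2 + (-7.01) = 83.2 dB SPL.

83.2 dB SPL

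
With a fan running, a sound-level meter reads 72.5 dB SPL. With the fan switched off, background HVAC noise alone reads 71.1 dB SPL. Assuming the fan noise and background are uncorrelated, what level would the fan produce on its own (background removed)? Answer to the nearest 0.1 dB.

Subtract intensities: L_src = 10·log₁₀(10^(L_total/10) − 10^(L_bg/10)).
L_src = 10·log₁₀(10^(72.5/10) − 10^(71.1/10)) = 10·log₁₀(4900000) = 66.9 dB SPL.

66.9 dB SPL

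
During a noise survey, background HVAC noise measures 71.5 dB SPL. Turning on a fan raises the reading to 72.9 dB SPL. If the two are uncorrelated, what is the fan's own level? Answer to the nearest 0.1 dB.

Remove the background by subtracting linear intensities:
L_src = 10·log₁₀(10^(72.9/10) − 10^(71.5/10)) = 10·log₁₀(5373000) = 67.3 dB SPL.

67.3 dB SPL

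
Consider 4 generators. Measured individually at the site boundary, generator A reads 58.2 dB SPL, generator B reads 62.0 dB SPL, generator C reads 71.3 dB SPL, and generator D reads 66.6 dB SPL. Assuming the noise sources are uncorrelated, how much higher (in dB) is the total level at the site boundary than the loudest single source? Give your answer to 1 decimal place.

Incoherent sources sum as intensities:
L_total = 10·log₁₀(10^(58.2/10) + 10^(62.0/10) + 10^(71.3/10) + 10^(66.6/10)) = 73.08 dB SPL.
Excess over the loudest (71.3 dB): 73.08 − 71.3 = 1.8 dB.

1.8 dB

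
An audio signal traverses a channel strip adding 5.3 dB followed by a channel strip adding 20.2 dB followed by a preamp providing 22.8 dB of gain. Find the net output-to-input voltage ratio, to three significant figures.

260

Net gain = 5.3 + 20.2 + 22.8 = 48.3 dB.
Voltage ratio = 10^(48.3/20) = 260.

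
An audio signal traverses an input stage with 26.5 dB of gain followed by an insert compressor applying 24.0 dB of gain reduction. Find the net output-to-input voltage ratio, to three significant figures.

1.33

Net gain = 26.5 + (−24.0) = 2.5 dB.
Voltage ratio = 10^(2.5/20) = 1.33.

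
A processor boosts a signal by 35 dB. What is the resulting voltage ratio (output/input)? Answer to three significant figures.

56.2

Voltage ratio = 10^(dB/20).
10^(35/20) = 10^(1.750) = 56.2.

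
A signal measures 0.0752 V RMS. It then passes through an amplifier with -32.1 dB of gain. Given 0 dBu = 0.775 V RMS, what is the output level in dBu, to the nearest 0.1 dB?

-52.4 dBu

Input level: 20·log₁₀(0.0752/0.775) = -20.26 dBu.
Output: -20.26 − 32.1 = -52.4 dBu.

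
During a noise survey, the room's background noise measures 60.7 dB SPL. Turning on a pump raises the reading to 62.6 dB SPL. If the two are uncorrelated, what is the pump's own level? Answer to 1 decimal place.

Background correction is a power subtraction:
L_src = 10·log₁₀(10^(62.6/10) − 10^(60.7/10)) = 10·log₁₀(644800) = 58.1 dB SPL.

58.1 dB SPL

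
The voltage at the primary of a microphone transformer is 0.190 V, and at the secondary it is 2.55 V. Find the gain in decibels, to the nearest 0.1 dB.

Voltage is an amplitude quantity, so gain = 20·log₁₀(V_out/V_in).
20·log₁₀(2.55/0.190) = 20·log₁₀(13.42) = 22.6 dB.

22.6 dB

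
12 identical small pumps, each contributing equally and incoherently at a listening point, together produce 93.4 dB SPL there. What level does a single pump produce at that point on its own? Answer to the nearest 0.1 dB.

12 equal incoherent sources add 10·log₁₀(12) = 10.79 dB over one source.
L_one = 93.4 − 10.79 = 82.6 dB SPL.

82.6 dB SPL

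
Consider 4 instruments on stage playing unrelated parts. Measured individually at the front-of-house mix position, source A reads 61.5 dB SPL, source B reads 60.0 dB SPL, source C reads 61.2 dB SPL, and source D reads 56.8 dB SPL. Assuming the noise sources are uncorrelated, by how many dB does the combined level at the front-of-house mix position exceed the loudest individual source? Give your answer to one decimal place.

4.7 dB

Incoherent sources sum as intensities:
L_total = 10·log₁₀(10^(61.5/10) + 10^(60.0/10) + 10^(61.2/10) + 10^(56.8/10)) = 66.24 dB SPL.
Excess over the loudest (61.5 dB): 66.24 − 61.5 = 4.7 dB.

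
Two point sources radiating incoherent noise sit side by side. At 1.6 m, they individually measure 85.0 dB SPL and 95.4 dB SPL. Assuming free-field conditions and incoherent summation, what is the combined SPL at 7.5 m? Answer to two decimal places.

82.36 dB SPL

Combined at 1.6 m: 10·log₁₀(10^(85.0/10)+10^(95.4/10)) = 95.779 dB SPL.
Then apply −20·log₁₀(7.5/1.6) = -13.419 dB → 82.36 dB SPL.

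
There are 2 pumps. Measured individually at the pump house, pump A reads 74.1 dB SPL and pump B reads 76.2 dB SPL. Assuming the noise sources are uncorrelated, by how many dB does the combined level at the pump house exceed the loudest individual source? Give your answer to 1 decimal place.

Incoherent sources sum as intensities:
L_total = 10·log₁₀(10^(74.1/10) + 10^(76.2/10)) = 78.29 dB SPL.
Excess over the loudest (76.2 dB): 78.29 − 76.2 = 2.1 dB.

2.1 dB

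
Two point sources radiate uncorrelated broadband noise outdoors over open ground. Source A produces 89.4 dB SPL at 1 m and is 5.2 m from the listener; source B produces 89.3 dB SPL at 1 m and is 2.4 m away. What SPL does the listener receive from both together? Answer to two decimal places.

82.55 dB SPL

At the listener: L_A = 89.4 − 20·log₁₀(5.2) = 75.080 dB; L_B = 89.3 − 20·log₁₀(2.4) = 81.696 dB.
Combined: 10·log₁₀(10^(75.080/10)+10^(81.696/10)) = 82.55 dB SPL.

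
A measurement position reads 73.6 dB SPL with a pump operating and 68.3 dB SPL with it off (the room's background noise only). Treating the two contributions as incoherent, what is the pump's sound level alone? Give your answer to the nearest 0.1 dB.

Subtract intensities: L_src = 10·log₁₀(10^(L_total/10) − 10^(L_bg/10)).
L_src = 10·log₁₀(10^(73.6/10) − 10^(68.3/10)) = 10·log₁₀(16150000) = 72.1 dB SPL.

72.1 dB SPL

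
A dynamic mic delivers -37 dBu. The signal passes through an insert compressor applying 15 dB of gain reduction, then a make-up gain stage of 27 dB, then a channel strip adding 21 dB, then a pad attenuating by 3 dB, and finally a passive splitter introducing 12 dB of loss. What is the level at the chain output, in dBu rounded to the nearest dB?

-19 dBu

In dB, series stages simply add:
-37 − 15 + 27 + 21 − 3 − 12 = -19 dBu.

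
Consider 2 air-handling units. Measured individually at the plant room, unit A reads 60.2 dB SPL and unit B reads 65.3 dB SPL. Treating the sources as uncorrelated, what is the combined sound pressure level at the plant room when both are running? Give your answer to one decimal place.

66.5 dB SPL

Add the sources as powers (linear), then convert back to dB:
L_total = 10·log₁₀(10^(60.2/10) + 10^(65.3/10)) = 10·log₁₀(4436000) = 66.5 dB SPL.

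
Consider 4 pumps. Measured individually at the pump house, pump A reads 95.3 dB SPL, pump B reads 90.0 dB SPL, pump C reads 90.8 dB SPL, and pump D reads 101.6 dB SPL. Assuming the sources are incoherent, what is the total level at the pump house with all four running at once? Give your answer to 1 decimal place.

103.0 dB SPL

Uncorrelated sources add in intensity (power), not in dB.
L_total = 10·log₁₀(10^(95.3/10) + 10^(90.0/10) + 10^(90.8/10) + 10^(101.6/10)) = 10·log₁₀(20045000000) = 103.0 dB SPL.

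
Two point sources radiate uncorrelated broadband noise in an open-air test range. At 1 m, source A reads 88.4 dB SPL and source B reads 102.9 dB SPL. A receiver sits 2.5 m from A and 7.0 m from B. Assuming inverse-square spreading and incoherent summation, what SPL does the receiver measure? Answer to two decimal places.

87.06 dB SPL

At the listener: L_A = 88.4 − 20·log₁₀(2.5) = 80.441 dB; L_B = 102.9 − 20·log₁₀(7.0) = 85.998 dB.
Combined: 10·log₁₀(10^(80.441/10)+10^(85.998/10)) = 87.06 dB SPL.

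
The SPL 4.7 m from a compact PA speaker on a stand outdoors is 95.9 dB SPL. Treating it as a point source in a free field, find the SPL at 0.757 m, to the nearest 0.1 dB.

111.8 dB SPL

Inverse-square spreading gives ΔL = −20·log₁₀(d₂/d₁).
ΔL = −20·log₁₀(0.757/4.7) = 15.86 dB, so L₂ = 95.9 + (15.86) = 111.8 dB SPL.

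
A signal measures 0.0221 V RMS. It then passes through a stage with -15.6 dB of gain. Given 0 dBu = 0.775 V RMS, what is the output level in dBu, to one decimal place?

-46.5 dBu

Input level: 20·log₁₀(0.0221/0.775) = -30.90 dBu.
Output: -30.90 − 15.6 = -46.5 dBu.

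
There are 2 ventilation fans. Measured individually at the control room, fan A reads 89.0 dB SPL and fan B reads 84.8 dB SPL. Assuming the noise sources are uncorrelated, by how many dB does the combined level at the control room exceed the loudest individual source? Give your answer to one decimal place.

Add the sources as powers (linear), then convert back to dB:
L_total = 10·log₁₀(10^(89.0/10) + 10^(84.8/10)) = 90.40 dB SPL.
Excess over the loudest (89.0 dB): 90.40 − 89.0 = 1.4 dB.

1.4 dB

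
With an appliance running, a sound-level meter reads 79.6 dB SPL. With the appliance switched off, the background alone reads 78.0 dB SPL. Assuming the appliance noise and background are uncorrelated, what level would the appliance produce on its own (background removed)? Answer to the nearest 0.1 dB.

Subtract intensities: L_src = 10·log₁₀(10^(L_total/10) − 10^(L_bg/10)).
L_src = 10·log₁₀(10^(79.6/10) − 10^(78.0/10)) = 10·log₁₀(28110000) = 74.5 dB SPL.

74.5 dB SPL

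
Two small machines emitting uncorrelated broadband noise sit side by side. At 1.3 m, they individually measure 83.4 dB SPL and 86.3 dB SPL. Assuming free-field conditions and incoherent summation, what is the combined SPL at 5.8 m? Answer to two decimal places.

Combined at 1.3 m: 10·log₁₀(10^(83.4/10)+10^(86.3/10)) = 88.098 dB SPL.
Then apply −20·log₁₀(5.8/1.3) = -12.990 dB → 75.11 dB SPL.

75.11 dB SPL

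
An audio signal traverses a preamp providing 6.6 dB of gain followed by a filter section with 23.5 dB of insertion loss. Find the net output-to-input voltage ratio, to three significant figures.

0.143

Net gain = 6.6 + (−23.5) = -16.9 dB.
Voltage ratio = 10^(-16.9/20) = 0.143.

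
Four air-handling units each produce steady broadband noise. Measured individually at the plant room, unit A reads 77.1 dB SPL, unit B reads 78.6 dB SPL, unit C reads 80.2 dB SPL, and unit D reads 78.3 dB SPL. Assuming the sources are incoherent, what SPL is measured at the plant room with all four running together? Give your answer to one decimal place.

Incoherent sources sum as intensities:
L_total = 10·log₁₀(10^(77.1/10) + 10^(78.6/10) + 10^(80.2/10) + 10^(78.3/10)) = 10·log₁₀(296100000) = 84.7 dB SPL.

84.7 dB SPL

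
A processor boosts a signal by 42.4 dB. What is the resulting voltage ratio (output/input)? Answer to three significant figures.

Voltage ratio = 10^(dB/20).
10^(42.4/20) = 10^(2.120) = 132.

132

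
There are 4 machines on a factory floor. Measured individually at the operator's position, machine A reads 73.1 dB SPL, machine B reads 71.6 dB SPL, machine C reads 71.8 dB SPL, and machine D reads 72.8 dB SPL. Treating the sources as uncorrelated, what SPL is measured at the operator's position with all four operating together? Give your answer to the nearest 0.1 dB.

78.4 dB SPL

Uncorrelated sources add in intensity (power), not in dB.
L_total = 10·log₁₀(10^(73.1/10) + 10^(71.6/10) + 10^(71.8/10) + 10^(72.8/10)) = 10·log₁₀(69060000) = 78.4 dB SPL.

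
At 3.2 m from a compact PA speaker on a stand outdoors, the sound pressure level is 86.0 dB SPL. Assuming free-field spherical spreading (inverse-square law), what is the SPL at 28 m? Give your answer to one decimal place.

For a point source in a free field, ΔL = −20·log₁₀(d₂/d₁).
ΔL = −20·log₁₀(28/3.2) = -18.84 dB, so L₂ = 86.0 + (-18.84) = 67.2 dB SPL.

67.2 dB SPL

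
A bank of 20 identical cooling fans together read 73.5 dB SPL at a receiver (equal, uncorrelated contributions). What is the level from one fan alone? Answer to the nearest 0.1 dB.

60.5 dB SPL

20 equal incoherent sources add 10·log₁₀(20) = 13.01 dB over one source.
L_one = 73.5 − 13.01 = 60.5 dB SPL.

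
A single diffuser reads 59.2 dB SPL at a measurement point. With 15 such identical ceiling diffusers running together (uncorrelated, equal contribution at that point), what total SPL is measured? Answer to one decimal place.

15 equal incoherent sources raise the level by 10·log₁₀(15) = 11.76 dB.
L_total = 59.2 + 11.76 = 71.0 dB SPL.

71.0 dB SPL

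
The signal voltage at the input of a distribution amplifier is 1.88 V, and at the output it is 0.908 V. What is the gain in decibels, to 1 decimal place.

-6.3 dB

Voltage ratio → dB uses the 20·log₁₀ form:
20·log₁₀(0.908/1.88) = 20·log₁₀(0.4830) = -6.3 dB.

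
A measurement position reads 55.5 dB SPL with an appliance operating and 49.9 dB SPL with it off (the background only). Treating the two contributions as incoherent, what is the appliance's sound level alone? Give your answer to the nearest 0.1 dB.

54.1 dB SPL

Background correction is a power subtraction:
L_src = 10·log₁₀(10^(55.5/10) − 10^(49.9/10)) = 10·log₁₀(257100) = 54.1 dB SPL.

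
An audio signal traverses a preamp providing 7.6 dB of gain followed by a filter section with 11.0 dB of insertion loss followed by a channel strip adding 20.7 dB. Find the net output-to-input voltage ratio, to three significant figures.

Net gain = 7.6 + (−11.0) + 20.7 = 17.3 dB.
Voltage ratio = 10^(17.3/20) = 7.33.

7.33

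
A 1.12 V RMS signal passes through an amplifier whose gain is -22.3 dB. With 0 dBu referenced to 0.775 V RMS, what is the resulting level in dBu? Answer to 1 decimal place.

-19.1 dBu

Input level: 20·log₁₀(1.12/0.775) = 3.20 dBu.
Output: 3.20 − 22.3 = -19.1 dBu.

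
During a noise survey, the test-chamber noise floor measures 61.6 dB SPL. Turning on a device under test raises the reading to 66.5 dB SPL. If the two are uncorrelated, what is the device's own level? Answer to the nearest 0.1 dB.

64.8 dB SPL

Remove the background by subtracting linear intensities:
L_src = 10·log₁₀(10^(66.5/10) − 10^(61.6/10)) = 10·log₁₀(3021000) = 64.8 dB SPL.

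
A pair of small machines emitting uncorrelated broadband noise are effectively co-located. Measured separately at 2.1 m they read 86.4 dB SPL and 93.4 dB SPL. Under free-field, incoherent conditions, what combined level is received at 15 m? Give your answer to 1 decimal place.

Combined at 2.1 m: 10·log₁₀(10^(86.4/10)+10^(93.4/10)) = 94.19 dB SPL.
Then apply −20·log₁₀(15/2.1) = -17.08 dB → 77.1 dB SPL.

77.1 dB SPL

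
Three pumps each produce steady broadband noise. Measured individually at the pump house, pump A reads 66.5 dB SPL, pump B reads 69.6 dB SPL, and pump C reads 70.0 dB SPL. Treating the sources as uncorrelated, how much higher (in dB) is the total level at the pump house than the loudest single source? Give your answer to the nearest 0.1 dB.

Incoherent sources sum as intensities:
L_total = 10·log₁₀(10^(66.5/10) + 10^(69.6/10) + 10^(70.0/10)) = 73.73 dB SPL.
Excess over the loudest (70.0 dB): 73.73 − 70.0 = 3.7 dB.

3.7 dB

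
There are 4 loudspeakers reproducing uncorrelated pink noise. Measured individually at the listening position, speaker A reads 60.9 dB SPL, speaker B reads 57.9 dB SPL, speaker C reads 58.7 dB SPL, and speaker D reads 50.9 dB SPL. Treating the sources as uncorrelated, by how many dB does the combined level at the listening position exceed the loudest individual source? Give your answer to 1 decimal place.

Incoherent sources sum as intensities:
L_total = 10·log₁₀(10^(60.9/10) + 10^(57.9/10) + 10^(58.7/10) + 10^(50.9/10)) = 64.33 dB SPL.
Excess over the loudest (60.9 dB): 64.33 − 60.9 = 3.4 dB.

3.4 dB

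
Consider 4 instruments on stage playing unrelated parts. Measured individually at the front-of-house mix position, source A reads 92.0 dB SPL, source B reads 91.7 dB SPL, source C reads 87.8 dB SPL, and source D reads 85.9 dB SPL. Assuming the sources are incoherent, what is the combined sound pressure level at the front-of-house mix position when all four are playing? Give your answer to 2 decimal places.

96.08 dB SPL

Incoherent sources sum as intensities:
L_total = 10·log₁₀(10^(92.0/10) + 10^(91.7/10) + 10^(87.8/10) + 10^(85.9/10)) = 10·log₁₀(4056000000) = 96.08 dB SPL.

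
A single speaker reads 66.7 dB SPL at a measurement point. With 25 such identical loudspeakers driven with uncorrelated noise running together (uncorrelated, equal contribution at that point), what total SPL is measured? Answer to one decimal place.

80.7 dB SPL

25 equal incoherent sources raise the level by 10·log₁₀(25) = 13.98 dB.
L_total = 66.7 + 13.98 = 80.7 dB SPL.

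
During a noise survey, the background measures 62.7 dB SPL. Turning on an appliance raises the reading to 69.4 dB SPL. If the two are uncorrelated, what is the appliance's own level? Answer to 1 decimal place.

68.4 dB SPL

Subtract intensities: L_src = 10·log₁₀(10^(L_total/10) − 10^(L_bg/10)).
L_src = 10·log₁₀(10^(69.4/10) − 10^(62.7/10)) = 10·log₁₀(6848000) = 68.4 dB SPL.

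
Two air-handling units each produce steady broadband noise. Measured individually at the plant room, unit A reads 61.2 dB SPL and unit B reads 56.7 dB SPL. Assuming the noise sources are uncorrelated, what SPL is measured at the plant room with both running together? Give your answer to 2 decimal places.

62.52 dB SPL

Uncorrelated sources add in intensity (power), not in dB.
L_total = 10·log₁₀(10^(61.2/10) + 10^(56.7/10)) = 10·log₁₀(1786000) = 62.52 dB SPL.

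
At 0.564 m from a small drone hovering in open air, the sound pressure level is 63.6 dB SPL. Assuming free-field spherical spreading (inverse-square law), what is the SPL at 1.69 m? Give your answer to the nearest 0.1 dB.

54.1 dB SPL

Inverse-square spreading gives ΔL = −20·log₁₀(d₂/d₁).
ΔL = −20·log₁₀(1.69/0.564) = -9.53 dB, so L₂ = 63.6 + (-9.53) = 54.1 dB SPL.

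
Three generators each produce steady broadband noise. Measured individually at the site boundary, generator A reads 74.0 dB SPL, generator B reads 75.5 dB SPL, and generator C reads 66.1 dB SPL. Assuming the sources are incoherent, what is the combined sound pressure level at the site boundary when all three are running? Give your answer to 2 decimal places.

78.11 dB SPL

Incoherent sources sum as intensities:
L_total = 10·log₁₀(10^(74.0/10) + 10^(75.5/10) + 10^(66.1/10)) = 10·log₁₀(64670000) = 78.11 dB SPL.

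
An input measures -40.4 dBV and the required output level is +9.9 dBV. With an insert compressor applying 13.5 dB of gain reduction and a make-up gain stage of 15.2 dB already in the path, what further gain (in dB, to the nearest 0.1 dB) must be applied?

The required make-up gain is the shortfall in the dB sum.
G = +9.9 − (-40.4) + 13.5 − 15.2 = 48.6 dB.

48.6 dB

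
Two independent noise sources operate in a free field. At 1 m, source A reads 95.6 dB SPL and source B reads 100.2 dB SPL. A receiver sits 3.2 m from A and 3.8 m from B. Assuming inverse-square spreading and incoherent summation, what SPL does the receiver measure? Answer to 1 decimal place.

90.3 dB SPL

At the listener: L_A = 95.6 − 20·log₁₀(3.2) = 85.50 dB; L_B = 100.2 − 20·log₁₀(3.8) = 88.60 dB.
Combined: 10·log₁₀(10^(85.50/10)+10^(88.60/10)) = 90.3 dB SPL.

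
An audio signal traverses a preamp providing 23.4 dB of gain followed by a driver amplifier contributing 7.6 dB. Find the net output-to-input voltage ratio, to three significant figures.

35.5

Net gain = 23.4 + 7.6 = 31.0 dB.
Voltage ratio = 10^(31.0/20) = 35.5.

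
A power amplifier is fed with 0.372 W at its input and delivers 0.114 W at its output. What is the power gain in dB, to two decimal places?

-5.14 dB

Power ratio → dB uses the 10·log₁₀ form:
10·log₁₀(0.114/0.372) = 10·log₁₀(0.3065) = -5.14 dB.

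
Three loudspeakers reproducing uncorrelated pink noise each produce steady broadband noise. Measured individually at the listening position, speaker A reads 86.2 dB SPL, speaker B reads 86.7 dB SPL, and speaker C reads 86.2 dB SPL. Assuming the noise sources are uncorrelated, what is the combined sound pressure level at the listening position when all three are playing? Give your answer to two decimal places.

Add the sources as powers (linear), then convert back to dB:
L_total = 10·log₁₀(10^(86.2/10) + 10^(86.7/10) + 10^(86.2/10)) = 10·log₁₀(1301000000) = 91.14 dB SPL.

91.14 dB SPL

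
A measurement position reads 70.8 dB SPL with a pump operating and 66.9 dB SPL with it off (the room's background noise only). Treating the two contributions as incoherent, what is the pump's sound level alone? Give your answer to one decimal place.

Background correction is a power subtraction:
L_src = 10·log₁₀(10^(70.8/10) − 10^(66.9/10)) = 10·log₁₀(7125000) = 68.5 dB SPL.

68.5 dB SPL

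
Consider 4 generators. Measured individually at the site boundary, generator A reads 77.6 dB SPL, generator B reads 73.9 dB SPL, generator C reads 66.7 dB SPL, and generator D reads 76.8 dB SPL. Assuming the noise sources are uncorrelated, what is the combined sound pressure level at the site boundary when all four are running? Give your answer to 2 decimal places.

81.29 dB SPL

Uncorrelated sources add in intensity (power), not in dB.
L_total = 10·log₁₀(10^(77.6/10) + 10^(73.9/10) + 10^(66.7/10) + 10^(76.8/10)) = 10·log₁₀(134600000) = 81.29 dB SPL.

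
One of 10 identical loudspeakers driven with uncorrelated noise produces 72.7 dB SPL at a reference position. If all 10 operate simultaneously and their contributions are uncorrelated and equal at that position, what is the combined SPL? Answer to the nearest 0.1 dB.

10 equal incoherent sources raise the level by 10·log₁₀(10) = 10.00 dB.
L_total = 72.7 + 10.00 = 82.7 dB SPL.

82.7 dB SPL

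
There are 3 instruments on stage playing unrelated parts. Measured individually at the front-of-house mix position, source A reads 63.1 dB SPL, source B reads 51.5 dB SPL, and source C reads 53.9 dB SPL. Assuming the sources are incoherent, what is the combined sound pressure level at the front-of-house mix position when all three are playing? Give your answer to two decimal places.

63.85 dB SPL

Uncorrelated sources add in intensity (power), not in dB.
L_total = 10·log₁₀(10^(63.1/10) + 10^(51.5/10) + 10^(53.9/10)) = 10·log₁₀(2428000) = 63.85 dB SPL.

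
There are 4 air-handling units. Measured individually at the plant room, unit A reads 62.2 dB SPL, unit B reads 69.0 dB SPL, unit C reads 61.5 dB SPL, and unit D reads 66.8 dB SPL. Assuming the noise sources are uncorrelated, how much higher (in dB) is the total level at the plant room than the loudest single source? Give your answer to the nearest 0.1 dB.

Uncorrelated sources add in intensity (power), not in dB.
L_total = 10·log₁₀(10^(62.2/10) + 10^(69.0/10) + 10^(61.5/10) + 10^(66.8/10)) = 71.99 dB SPL.
Excess over the loudest (69.0 dB): 71.99 − 69.0 = 3.0 dB.

3.0 dB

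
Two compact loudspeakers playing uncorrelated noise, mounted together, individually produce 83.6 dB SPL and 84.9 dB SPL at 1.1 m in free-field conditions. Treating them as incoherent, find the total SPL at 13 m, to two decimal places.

65.86 dB SPL

Combined at 1.1 m: 10·log₁₀(10^(83.6/10)+10^(84.9/10)) = 87.309 dB SPL.
Then apply −20·log₁₀(13/1.1) = -21.451 dB → 65.86 dB SPL.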